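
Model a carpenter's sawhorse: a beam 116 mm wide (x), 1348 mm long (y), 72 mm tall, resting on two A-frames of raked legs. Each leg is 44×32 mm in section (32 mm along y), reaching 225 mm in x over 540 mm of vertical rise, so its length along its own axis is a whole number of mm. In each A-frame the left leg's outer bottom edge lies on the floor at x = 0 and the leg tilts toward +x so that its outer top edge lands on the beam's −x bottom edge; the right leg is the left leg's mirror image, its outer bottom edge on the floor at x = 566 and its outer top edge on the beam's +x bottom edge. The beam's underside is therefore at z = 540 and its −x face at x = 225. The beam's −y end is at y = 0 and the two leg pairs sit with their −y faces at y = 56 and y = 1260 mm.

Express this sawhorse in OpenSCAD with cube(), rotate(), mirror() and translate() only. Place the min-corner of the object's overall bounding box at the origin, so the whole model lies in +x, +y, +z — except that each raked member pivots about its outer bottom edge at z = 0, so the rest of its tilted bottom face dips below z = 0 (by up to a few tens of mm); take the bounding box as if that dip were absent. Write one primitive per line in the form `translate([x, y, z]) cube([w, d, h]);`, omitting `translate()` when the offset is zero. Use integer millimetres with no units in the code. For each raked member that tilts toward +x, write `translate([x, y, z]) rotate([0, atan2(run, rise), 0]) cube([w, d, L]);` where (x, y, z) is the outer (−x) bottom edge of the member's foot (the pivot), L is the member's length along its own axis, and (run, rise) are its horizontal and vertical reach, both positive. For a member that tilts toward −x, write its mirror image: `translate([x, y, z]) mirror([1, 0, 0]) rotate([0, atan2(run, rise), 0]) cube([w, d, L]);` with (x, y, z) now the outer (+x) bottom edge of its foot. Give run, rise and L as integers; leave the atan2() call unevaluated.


translate([225, 0, 540]) cube([116, 1348, 72]);
translate([0, 56, 0]) rotate([0, atan2(225, 540), 0]) cube([44, 32, 585]);
translate([566, 56, 0]) mirror([1, 0, 0]) rotate([0, atan2(225, 540), 0]) cube([44, 32, 585]);
translate([0, 1260, 0]) rotate([0, atan2(225, 540), 0]) cube([44, 32, 585]);
translate([566, 1260, 0]) mirror([1, 0, 0]) rotate([0, atan2(225, 540), 0]) cube([44, 32, 585]);


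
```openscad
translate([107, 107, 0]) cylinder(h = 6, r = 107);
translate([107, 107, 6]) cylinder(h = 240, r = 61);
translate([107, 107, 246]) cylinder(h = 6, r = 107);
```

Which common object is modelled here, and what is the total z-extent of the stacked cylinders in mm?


A spool. The overall height is 252 mm.

Three coaxial cylinders, large–small–large — a spool. Two 6 mm flanges and a 240 mm core give 6 + 240 + 6 = 252 mm.


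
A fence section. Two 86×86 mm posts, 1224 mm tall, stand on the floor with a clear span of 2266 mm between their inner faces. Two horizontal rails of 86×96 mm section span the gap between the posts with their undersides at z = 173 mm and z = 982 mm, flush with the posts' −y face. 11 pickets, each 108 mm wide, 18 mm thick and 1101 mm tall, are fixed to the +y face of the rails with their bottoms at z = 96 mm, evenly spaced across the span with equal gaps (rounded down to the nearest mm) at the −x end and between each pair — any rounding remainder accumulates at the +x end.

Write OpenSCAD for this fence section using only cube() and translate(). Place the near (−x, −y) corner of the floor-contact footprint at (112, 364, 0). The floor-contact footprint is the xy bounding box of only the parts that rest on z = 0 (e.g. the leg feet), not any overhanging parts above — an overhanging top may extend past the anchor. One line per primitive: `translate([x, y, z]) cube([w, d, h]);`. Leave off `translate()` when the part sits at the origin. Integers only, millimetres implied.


translate([112, 364, 0]) cube([86, 86, 1224]);
translate([2464, 364, 0]) cube([86, 86, 1224]);
translate([198, 364, 173]) cube([2266, 86, 96]);
translate([198, 364, 982]) cube([2266, 86, 96]);
translate([287, 450, 96]) cube([108, 18, 1101]);
translate([484, 450, 96]) cube([108, 18, 1101]);
translate([681, 450, 96]) cube([108, 18, 1101]);
translate([878, 450, 96]) cube([108, 18, 1101]);
translate([1075, 450, 96]) cube([108, 18, 1101]);
translate([1272, 450, 96]) cube([108, 18, 1101]);
translate([1469, 450, 96]) cube([108, 18, 1101]);
translate([1666, 450, 96]) cube([108, 18, 1101]);
translate([1863, 450, 96]) cube([108, 18, 1101]);
translate([2060, 450, 96]) cube([108, 18, 1101]);
translate([2257, 450, 96]) cube([108, 18, 1101]);


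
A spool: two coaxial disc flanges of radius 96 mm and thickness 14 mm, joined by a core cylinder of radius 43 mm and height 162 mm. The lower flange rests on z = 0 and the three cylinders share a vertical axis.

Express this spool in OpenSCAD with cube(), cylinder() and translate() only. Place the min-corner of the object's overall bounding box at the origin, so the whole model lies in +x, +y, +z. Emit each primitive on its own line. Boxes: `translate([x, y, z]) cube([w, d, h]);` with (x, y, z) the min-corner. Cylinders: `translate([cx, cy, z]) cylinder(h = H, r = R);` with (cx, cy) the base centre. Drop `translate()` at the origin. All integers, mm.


translate([96, 96, 0]) cylinder(h = 14, r = 96);
translate([96, 96, 14]) cylinder(h = 162, r = 43);
translate([96, 96, 176]) cylinder(h = 14, r = 96);


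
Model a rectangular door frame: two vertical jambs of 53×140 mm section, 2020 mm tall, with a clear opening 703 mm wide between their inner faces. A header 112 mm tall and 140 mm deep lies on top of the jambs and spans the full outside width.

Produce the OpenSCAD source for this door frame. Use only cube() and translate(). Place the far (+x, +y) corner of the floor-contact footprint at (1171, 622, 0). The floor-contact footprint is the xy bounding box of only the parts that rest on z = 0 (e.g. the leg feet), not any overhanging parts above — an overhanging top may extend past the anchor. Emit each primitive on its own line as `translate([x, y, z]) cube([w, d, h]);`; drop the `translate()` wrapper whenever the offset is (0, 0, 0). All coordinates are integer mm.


translate([362, 482, 0]) cube([53, 140, 2020]);
translate([1118, 482, 0]) cube([53, 140, 2020]);
translate([362, 482, 2020]) cube([809, 140, 112]);


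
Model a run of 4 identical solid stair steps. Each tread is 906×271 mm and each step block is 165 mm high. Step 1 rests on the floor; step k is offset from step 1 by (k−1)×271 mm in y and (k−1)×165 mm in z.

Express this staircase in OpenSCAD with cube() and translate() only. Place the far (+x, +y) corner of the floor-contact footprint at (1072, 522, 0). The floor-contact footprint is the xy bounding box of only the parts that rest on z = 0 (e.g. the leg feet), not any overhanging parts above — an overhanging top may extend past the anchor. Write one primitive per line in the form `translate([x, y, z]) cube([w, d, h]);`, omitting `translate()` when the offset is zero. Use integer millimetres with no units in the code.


translate([166, 251, 0]) cube([906, 271, 165]);
translate([166, 522, 165]) cube([906, 271, 165]);
translate([166, 793, 330]) cube([906, 271, 165]);
translate([166, 1064, 495]) cube([906, 271, 165]);


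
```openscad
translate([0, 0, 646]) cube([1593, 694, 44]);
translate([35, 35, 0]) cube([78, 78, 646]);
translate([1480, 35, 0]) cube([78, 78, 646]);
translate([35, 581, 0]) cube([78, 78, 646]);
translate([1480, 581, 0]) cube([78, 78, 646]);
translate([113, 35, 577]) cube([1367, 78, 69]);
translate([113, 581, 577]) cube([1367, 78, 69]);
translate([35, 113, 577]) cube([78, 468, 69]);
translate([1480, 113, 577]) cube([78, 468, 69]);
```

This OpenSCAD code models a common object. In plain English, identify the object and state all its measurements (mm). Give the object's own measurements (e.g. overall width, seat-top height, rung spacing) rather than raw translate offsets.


A table: top 1593 mm (x) × 694 mm (y), 44 mm thick, upper face at z = 690 mm, on four 78×78 mm square legs, each inset 35 mm from the nearest pair of top edges from z = 0 to the bottom of the top. Four apron rails, 78 mm thick and 69 mm tall, run between adjacent legs with their top edges flush with the underside of the top and their outer faces flush with the legs' outer faces.


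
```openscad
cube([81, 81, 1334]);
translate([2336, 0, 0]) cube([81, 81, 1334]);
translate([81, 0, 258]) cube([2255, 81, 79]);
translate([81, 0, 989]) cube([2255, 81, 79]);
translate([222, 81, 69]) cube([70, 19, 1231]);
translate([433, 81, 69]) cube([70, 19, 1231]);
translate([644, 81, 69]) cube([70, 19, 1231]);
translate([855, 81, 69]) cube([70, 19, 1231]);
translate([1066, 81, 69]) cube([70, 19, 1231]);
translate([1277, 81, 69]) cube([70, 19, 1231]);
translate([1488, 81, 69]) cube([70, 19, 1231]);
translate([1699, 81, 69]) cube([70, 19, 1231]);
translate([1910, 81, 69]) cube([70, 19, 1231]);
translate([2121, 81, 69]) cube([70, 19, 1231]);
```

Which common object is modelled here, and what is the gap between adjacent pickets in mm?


A fence section. The picket gap is 141 mm.

Two posts, two rails, 10 pickets — a fence section. Span 2255 mm holds 10 pickets of 70 mm with 11 equal gaps: ⌊(2255 − 10·70) / 11⌋ = 141 mm.


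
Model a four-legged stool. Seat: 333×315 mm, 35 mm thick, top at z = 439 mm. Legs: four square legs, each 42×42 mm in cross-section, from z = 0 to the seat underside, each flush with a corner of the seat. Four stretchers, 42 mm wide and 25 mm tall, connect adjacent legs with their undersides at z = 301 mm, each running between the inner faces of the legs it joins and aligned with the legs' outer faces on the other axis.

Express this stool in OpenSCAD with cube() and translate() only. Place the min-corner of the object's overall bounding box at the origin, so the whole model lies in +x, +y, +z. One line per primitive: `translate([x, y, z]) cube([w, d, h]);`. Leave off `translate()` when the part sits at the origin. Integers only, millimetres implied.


translate([0, 0, 404]) cube([333, 315, 35]);
cube([42, 42, 404]);
translate([291, 0, 0]) cube([42, 42, 404]);
translate([0, 273, 0]) cube([42, 42, 404]);
translate([291, 273, 0]) cube([42, 42, 404]);
translate([42, 0, 301]) cube([249, 42, 25]);
translate([42, 273, 301]) cube([249, 42, 25]);
translate([0, 42, 301]) cube([42, 231, 25]);
translate([291, 42, 301]) cube([42, 231, 25]);


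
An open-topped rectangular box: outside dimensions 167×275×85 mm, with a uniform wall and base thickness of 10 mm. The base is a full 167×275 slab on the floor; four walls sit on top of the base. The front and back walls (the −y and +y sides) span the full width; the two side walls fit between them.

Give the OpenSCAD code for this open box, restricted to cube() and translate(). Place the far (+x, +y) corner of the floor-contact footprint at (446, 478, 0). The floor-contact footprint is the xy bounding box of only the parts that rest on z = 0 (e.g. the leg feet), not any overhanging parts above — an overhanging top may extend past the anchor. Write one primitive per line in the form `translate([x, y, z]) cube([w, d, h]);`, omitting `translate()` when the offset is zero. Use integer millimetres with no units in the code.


translate([279, 203, 0]) cube([167, 275, 10]);
translate([279, 203, 10]) cube([167, 10, 75]);
translate([279, 468, 10]) cube([167, 10, 75]);
translate([279, 213, 10]) cube([10, 255, 75]);
translate([436, 213, 10]) cube([10, 255, 75]);


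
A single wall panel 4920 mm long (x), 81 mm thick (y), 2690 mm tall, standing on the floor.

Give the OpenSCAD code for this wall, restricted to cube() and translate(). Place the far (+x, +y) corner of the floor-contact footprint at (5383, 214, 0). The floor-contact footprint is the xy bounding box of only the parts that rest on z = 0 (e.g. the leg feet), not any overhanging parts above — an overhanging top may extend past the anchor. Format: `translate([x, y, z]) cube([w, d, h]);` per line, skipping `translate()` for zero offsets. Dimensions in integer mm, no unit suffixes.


translate([463, 133, 0]) cube([4920, 81, 2690]);


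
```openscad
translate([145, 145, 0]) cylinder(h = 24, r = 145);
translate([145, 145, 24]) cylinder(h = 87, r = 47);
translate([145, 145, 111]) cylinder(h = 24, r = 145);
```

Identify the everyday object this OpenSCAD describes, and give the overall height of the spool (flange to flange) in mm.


A spool. The overall height is 135 mm.

Three coaxial cylinders, large–small–large — a spool. Two 24 mm flanges and a 87 mm core give 24 + 87 + 24 = 135 mm.


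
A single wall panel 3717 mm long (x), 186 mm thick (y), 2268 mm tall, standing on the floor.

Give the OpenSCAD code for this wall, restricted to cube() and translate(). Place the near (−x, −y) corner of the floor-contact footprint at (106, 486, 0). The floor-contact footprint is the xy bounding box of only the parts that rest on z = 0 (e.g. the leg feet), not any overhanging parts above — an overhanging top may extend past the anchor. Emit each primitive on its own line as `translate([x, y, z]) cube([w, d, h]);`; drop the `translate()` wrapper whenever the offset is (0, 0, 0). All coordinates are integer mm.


translate([106, 486, 0]) cube([3717, 186, 2268]);


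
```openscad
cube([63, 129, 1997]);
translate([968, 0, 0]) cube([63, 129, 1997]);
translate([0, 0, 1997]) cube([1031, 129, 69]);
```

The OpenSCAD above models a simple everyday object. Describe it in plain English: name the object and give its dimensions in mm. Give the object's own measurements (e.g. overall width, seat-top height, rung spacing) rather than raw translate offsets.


A door frame. The clear opening is 905 mm wide and 1997 mm high. Two 63 mm wide jambs, 129 mm deep, stand either side of the opening from the floor to the top of the opening. A 69 mm thick head sits across the top of both jambs, spanning the full outside width of the frame.


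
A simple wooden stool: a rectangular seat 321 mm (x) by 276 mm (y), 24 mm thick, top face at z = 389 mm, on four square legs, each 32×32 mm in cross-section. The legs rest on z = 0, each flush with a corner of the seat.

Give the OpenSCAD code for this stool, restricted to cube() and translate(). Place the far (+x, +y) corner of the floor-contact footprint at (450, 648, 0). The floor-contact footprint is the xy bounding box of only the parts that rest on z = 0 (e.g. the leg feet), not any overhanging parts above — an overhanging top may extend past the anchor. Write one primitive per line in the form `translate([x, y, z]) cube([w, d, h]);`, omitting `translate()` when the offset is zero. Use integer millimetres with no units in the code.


translate([129, 372, 365]) cube([321, 276, 24]);
translate([129, 372, 0]) cube([32, 32, 365]);
translate([418, 372, 0]) cube([32, 32, 365]);
translate([129, 616, 0]) cube([32, 32, 365]);
translate([418, 616, 0]) cube([32, 32, 365]);


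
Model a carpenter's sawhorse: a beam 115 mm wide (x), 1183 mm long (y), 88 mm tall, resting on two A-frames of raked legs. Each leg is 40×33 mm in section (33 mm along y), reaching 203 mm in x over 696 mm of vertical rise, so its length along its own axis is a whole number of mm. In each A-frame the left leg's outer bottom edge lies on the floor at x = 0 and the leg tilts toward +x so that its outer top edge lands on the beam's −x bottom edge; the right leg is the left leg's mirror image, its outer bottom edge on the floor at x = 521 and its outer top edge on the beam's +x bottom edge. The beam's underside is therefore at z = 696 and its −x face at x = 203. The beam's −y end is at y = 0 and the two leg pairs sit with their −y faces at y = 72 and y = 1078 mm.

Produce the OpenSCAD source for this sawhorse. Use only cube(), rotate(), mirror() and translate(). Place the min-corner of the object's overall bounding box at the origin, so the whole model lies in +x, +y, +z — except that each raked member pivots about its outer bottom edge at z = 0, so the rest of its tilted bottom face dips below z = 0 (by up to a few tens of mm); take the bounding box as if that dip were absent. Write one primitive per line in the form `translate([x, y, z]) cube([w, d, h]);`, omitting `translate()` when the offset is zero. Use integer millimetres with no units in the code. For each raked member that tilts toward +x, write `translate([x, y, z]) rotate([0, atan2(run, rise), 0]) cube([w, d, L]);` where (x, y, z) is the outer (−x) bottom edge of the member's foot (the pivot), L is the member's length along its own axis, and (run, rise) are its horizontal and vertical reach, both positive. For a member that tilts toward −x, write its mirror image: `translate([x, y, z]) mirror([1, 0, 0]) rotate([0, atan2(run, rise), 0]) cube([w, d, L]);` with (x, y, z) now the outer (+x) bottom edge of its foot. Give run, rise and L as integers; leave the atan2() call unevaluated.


translate([203, 0, 696]) cube([115, 1183, 88]);
translate([0, 72, 0]) rotate([0, atan2(203, 696), 0]) cube([40, 33, 725]);
translate([521, 72, 0]) mirror([1, 0, 0]) rotate([0, atan2(203, 696), 0]) cube([40, 33, 725]);
translate([0, 1078, 0]) rotate([0, atan2(203, 696), 0]) cube([40, 33, 725]);
translate([521, 1078, 0]) mirror([1, 0, 0]) rotate([0, atan2(203, 696), 0]) cube([40, 33, 725]);


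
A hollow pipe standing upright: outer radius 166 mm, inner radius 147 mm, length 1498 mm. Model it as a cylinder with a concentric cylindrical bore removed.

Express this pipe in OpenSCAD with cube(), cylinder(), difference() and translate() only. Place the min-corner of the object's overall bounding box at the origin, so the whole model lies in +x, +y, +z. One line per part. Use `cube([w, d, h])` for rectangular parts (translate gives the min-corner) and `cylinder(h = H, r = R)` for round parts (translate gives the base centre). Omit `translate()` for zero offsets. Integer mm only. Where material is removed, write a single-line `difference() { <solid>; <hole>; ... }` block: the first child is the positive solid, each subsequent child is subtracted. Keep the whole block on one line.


difference() { translate([166, 166, 0]) cylinder(h = 1498, r = 166); translate([166, 166, 0]) cylinder(h = 1498, r = 147); }


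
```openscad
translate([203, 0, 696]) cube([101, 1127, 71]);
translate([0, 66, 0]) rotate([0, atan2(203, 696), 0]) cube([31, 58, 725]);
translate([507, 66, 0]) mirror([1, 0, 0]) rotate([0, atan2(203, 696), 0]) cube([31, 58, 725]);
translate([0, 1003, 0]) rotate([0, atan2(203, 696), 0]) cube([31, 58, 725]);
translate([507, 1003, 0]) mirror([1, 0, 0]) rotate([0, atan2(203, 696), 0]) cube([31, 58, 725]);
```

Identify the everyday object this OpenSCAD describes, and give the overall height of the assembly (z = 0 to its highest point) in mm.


A sawhorse. The overall height is 767 mm.

A beam across two mirrored pairs of raked legs — a sawhorse. The beam's underside is at z = 696 (matching the legs' vertical rise in atan2(203, 696)) and the beam is 71 mm tall, so its top is at 696 + 71 = 767 mm. The raked legs top out at the beam's underside, so that is the highest point.


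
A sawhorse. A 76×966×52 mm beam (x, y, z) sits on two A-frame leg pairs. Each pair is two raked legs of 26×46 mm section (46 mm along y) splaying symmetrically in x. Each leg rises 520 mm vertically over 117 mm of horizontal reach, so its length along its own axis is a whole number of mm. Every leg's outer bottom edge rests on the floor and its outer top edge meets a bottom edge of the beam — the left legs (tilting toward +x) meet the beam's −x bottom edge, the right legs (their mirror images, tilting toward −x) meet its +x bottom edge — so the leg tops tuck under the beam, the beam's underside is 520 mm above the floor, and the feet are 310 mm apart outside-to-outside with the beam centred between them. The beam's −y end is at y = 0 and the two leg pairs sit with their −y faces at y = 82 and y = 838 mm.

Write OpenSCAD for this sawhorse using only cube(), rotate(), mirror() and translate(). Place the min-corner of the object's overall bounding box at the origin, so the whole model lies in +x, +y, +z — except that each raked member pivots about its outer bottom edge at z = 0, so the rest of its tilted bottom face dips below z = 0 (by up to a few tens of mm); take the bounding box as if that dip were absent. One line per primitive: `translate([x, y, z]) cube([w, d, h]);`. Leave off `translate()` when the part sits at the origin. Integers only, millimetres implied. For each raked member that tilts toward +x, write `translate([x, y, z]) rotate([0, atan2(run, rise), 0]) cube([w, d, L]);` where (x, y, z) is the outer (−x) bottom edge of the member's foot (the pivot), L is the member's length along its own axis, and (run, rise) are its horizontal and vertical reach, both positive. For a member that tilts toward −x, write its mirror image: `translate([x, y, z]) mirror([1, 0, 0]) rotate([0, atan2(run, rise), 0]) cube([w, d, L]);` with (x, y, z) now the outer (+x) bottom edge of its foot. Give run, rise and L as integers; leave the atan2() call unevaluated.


translate([117, 0, 520]) cube([76, 966, 52]);
translate([0, 82, 0]) rotate([0, atan2(117, 520), 0]) cube([26, 46, 533]);
translate([310, 82, 0]) mirror([1, 0, 0]) rotate([0, atan2(117, 520), 0]) cube([26, 46, 533]);
translate([0, 838, 0]) rotate([0, atan2(117, 520), 0]) cube([26, 46, 533]);
translate([310, 838, 0]) mirror([1, 0, 0]) rotate([0, atan2(117, 520), 0]) cube([26, 46, 533]);


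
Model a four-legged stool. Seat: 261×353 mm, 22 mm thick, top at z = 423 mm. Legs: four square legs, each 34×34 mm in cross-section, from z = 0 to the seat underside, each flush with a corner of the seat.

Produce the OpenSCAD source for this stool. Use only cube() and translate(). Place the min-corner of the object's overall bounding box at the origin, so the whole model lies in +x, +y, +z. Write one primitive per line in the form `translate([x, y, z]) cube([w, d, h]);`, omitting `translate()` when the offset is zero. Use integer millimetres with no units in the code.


// leg_h = 423 - 22 = 401
translate([0, 0, 401]) cube([261, 353, 22]);
cube([34, 34, 401]);
translate([227, 0, 0]) cube([34, 34, 401]);
translate([0, 319, 0]) cube([34, 34, 401]);
translate([227, 319, 0]) cube([34, 34, 401]);


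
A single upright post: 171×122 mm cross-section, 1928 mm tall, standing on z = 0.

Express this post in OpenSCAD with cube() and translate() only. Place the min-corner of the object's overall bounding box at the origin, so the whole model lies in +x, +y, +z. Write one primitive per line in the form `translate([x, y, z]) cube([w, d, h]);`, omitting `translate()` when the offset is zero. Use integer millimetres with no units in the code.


cube([171, 122, 1928]);


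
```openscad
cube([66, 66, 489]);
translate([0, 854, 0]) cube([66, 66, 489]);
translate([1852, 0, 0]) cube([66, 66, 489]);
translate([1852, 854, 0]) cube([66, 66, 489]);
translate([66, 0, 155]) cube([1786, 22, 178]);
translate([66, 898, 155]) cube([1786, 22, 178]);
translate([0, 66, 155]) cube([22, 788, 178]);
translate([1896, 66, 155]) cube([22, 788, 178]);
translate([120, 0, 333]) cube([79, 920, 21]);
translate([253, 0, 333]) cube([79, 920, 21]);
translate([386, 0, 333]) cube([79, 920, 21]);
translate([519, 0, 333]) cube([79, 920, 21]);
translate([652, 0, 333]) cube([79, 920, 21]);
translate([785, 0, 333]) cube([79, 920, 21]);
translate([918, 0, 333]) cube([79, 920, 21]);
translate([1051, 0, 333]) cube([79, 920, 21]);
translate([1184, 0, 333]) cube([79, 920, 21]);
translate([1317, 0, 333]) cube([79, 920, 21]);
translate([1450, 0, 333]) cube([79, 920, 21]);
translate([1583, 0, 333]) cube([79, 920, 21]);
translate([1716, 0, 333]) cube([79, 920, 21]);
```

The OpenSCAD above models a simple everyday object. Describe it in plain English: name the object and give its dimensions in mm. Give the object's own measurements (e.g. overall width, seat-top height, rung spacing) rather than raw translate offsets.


A bed frame 1918 mm long (x) by 920 mm wide (y). Four 66×66 mm corner posts, 489 mm tall, at the corners of the footprint. Four rails of 22 mm thickness and 178 mm height run between adjacent posts with their undersides at z = 155 mm, their outer faces flush with the outside of the frame (the two x-running rails run between the posts' inner faces; the two y-running rails run between the posts' inner faces). 13 slats, each 79 mm wide (x) and 21 mm thick, lie across the top of the two x-running rails, running the full 920 mm width of the frame in y; along x they sit between the end posts with a 54 mm gap after the −x posts and between neighbouring slats, leaving 57 mm before the +x posts.


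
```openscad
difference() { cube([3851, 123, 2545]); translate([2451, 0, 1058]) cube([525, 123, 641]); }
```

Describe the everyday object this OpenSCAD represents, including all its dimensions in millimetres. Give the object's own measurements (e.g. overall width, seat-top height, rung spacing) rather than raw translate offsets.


A wall 3851 mm long (x), 123 mm thick (y), 2545 mm tall, with a rectangular window opening cut through it. The opening is 525 mm wide and 641 mm tall; its sill is at z = 1058 mm and its near (−x) edge is 2451 mm from the wall's −x end. The opening passes through the full wall thickness.


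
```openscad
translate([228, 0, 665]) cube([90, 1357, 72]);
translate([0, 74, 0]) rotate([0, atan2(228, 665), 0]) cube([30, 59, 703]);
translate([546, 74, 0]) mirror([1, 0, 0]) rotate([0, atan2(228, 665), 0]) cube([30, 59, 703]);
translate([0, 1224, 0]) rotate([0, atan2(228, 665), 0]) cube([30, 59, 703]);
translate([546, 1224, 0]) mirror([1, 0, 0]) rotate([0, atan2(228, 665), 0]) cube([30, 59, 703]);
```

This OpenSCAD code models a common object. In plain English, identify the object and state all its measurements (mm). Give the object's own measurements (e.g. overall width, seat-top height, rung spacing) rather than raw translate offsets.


A sawhorse. A 90×1357×72 mm beam (x, y, z) sits on two A-frame leg pairs. Each pair is two raked legs of 30×59 mm section (59 mm along y) splaying symmetrically in x. Each leg rises 665 mm vertically over 228 mm of horizontal reach and is 703 mm long along its own axis. Every leg's outer bottom edge rests on the floor and its outer top edge meets a bottom edge of the beam — the left legs (tilting toward +x) meet the beam's −x bottom edge, the right legs (their mirror images, tilting toward −x) meet its +x bottom edge — so the leg tops tuck under the beam, the beam's underside is 665 mm above the floor, and the feet are 546 mm apart outside-to-outside with the beam centred between them. The two leg pairs are set in 74 mm from either end of the beam.


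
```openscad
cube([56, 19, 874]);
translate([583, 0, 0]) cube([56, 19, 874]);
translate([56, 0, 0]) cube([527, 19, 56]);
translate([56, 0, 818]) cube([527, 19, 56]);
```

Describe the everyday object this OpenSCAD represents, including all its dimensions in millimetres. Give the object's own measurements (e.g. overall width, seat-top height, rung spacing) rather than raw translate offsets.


A rectangular picture frame lying in the x–z plane (depth along y). The opening is 527 mm wide (x) by 762 mm tall (z), surrounded by a border 56 mm wide on all four sides. The frame is 19 mm deep and is made of two full-height vertical stiles with two horizontal rails fitted between them.


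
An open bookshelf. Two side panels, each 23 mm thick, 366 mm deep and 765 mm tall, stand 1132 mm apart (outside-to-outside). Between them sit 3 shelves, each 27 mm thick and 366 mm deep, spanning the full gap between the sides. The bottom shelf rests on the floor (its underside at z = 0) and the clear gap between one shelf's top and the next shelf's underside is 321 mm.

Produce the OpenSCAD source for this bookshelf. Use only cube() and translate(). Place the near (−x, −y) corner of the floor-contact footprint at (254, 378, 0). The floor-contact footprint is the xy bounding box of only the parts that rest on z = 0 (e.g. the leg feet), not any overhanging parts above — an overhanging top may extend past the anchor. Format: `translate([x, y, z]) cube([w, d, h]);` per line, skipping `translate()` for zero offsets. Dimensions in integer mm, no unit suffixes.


translate([254, 378, 0]) cube([23, 366, 765]);
translate([1363, 378, 0]) cube([23, 366, 765]);
translate([277, 378, 0]) cube([1086, 366, 27]);
translate([277, 378, 348]) cube([1086, 366, 27]);
translate([277, 378, 696]) cube([1086, 366, 27]);


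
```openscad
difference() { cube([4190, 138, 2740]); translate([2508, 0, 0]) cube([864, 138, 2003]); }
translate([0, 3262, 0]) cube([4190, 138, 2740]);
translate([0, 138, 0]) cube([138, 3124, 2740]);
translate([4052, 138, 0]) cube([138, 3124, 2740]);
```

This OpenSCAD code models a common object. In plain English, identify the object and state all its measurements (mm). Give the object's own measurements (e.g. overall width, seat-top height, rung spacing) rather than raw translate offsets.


A single room: four walls, each 2740 mm tall and 138 mm thick, enclosing an outside footprint 4190×3400 mm (x × y), no floor or roof. The front and back walls (−y and +y sides) run the full x-width; the side walls fit between their inner faces. A door opening 864 mm wide and 2003 mm tall is cut through the front wall from the floor up, its −x edge 2508 mm from the wall's −x end.


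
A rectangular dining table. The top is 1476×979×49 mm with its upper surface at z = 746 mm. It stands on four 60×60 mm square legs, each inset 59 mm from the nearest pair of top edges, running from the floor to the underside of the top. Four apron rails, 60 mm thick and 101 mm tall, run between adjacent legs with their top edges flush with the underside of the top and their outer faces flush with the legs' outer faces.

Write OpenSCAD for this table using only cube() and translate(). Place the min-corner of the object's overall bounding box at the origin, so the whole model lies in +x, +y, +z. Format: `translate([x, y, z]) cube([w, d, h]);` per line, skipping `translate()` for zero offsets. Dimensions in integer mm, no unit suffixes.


// leg_h = 746 - 49 = 697
// apron z = 697 - 101 = 596
translate([0, 0, 697]) cube([1476, 979, 49]);
translate([59, 59, 0]) cube([60, 60, 697]);
translate([1357, 59, 0]) cube([60, 60, 697]);
translate([59, 860, 0]) cube([60, 60, 697]);
translate([1357, 860, 0]) cube([60, 60, 697]);
translate([119, 59, 596]) cube([1238, 60, 101]);
translate([119, 860, 596]) cube([1238, 60, 101]);
translate([59, 119, 596]) cube([60, 741, 101]);
translate([1357, 119, 596]) cube([60, 741, 101]);


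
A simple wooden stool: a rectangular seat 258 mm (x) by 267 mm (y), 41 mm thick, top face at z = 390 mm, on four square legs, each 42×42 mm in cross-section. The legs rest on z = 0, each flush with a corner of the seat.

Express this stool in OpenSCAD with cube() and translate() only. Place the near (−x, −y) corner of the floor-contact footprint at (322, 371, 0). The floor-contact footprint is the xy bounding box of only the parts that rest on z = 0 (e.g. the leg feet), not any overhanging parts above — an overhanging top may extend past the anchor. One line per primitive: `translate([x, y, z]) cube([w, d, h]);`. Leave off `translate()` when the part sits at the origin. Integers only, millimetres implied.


translate([322, 371, 349]) cube([258, 267, 41]);
translate([322, 371, 0]) cube([42, 42, 349]);
translate([538, 371, 0]) cube([42, 42, 349]);
translate([322, 596, 0]) cube([42, 42, 349]);
translate([538, 596, 0]) cube([42, 42, 349]);


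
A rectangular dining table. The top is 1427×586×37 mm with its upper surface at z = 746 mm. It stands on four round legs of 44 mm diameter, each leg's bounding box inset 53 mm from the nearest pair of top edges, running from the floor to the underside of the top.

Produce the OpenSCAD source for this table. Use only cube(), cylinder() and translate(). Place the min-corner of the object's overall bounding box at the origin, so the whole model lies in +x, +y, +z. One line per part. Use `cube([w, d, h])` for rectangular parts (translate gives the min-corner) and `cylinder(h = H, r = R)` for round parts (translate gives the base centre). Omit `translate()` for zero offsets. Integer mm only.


translate([0, 0, 709]) cube([1427, 586, 37]);
translate([75, 75, 0]) cylinder(h = 709, r = 22);
translate([1352, 75, 0]) cylinder(h = 709, r = 22);
translate([75, 511, 0]) cylinder(h = 709, r = 22);
translate([1352, 511, 0]) cylinder(h = 709, r = 22);


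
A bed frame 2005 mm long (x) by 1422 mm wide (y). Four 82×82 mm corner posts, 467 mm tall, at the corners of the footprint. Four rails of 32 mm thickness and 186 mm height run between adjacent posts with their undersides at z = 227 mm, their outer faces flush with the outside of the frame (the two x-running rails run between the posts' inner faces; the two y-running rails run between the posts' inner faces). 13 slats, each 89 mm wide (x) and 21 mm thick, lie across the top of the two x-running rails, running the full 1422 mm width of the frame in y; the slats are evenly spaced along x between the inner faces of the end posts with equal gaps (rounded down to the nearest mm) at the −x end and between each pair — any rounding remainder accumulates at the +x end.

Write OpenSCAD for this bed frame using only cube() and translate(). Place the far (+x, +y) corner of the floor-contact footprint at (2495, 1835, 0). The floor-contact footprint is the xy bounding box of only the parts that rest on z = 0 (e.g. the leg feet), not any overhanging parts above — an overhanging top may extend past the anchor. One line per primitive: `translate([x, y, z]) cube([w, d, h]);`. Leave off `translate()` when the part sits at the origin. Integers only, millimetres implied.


translate([490, 413, 0]) cube([82, 82, 467]);
translate([490, 1753, 0]) cube([82, 82, 467]);
translate([2413, 413, 0]) cube([82, 82, 467]);
translate([2413, 1753, 0]) cube([82, 82, 467]);
translate([572, 413, 227]) cube([1841, 32, 186]);
translate([572, 1803, 227]) cube([1841, 32, 186]);
translate([490, 495, 227]) cube([32, 1258, 186]);
translate([2463, 495, 227]) cube([32, 1258, 186]);
translate([620, 413, 413]) cube([89, 1422, 21]);
translate([757, 413, 413]) cube([89, 1422, 21]);
translate([894, 413, 413]) cube([89, 1422, 21]);
translate([1031, 413, 413]) cube([89, 1422, 21]);
translate([1168, 413, 413]) cube([89, 1422, 21]);
translate([1305, 413, 413]) cube([89, 1422, 21]);
translate([1442, 413, 413]) cube([89, 1422, 21]);
translate([1579, 413, 413]) cube([89, 1422, 21]);
translate([1716, 413, 413]) cube([89, 1422, 21]);
translate([1853, 413, 413]) cube([89, 1422, 21]);
translate([1990, 413, 413]) cube([89, 1422, 21]);
translate([2127, 413, 413]) cube([89, 1422, 21]);
translate([2264, 413, 413]) cube([89, 1422, 21]);


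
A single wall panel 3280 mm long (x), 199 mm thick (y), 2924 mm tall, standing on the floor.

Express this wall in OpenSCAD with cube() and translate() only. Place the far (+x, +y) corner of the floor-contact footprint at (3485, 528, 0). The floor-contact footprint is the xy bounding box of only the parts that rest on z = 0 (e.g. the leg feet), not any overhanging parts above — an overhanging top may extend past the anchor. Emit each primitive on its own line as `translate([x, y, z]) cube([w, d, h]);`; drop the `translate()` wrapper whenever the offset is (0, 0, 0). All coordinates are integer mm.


translate([205, 329, 0]) cube([3280, 199, 2924]);


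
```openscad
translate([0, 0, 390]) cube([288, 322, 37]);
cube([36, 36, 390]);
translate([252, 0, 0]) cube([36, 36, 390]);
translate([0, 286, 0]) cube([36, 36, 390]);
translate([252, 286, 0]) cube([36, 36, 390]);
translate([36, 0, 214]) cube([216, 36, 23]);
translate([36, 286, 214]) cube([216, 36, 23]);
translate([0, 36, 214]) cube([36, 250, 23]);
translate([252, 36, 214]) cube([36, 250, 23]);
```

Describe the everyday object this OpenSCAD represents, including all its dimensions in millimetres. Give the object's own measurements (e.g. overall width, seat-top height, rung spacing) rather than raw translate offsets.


A simple wooden stool: a rectangular seat 288 mm (x) by 322 mm (y), 37 mm thick, top face at z = 427 mm, on four square legs, each 36×36 mm in cross-section. The legs rest on z = 0, each flush with a corner of the seat. Four stretchers, 36 mm wide and 23 mm tall, connect adjacent legs with their undersides at z = 214 mm, each running between the inner faces of the legs it joins and aligned with the legs' outer faces on the other axis.


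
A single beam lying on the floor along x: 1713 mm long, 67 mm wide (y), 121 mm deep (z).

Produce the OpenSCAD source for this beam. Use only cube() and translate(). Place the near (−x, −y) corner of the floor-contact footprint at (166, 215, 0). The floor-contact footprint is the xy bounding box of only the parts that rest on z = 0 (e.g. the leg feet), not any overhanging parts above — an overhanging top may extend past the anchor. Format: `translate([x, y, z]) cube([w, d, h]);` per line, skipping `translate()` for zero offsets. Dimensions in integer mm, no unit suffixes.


translate([166, 215, 0]) cube([1713, 67, 121]);


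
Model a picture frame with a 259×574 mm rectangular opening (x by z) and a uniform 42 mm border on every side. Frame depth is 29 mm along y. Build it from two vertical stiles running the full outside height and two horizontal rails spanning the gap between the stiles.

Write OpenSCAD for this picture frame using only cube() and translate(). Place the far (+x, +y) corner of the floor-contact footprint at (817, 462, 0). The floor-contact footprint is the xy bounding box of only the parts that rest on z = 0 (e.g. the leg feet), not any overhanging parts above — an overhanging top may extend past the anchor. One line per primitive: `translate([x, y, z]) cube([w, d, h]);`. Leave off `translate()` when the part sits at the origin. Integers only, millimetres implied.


translate([474, 433, 0]) cube([42, 29, 658]);
translate([775, 433, 0]) cube([42, 29, 658]);
translate([516, 433, 0]) cube([259, 29, 42]);
translate([516, 433, 616]) cube([259, 29, 42]);


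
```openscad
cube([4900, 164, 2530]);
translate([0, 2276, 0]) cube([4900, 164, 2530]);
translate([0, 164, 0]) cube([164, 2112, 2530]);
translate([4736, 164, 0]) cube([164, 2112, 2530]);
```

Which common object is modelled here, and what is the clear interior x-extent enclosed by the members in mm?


A house (or room) frame. The interior width is 4572 mm.

Four 2530 mm walls enclosing a rectangle with no floor or roof — a room or house frame. Outside width is 4900 mm and wall thickness is 164 mm, so the interior width is 4900 − 2 × 164 = 4572 mm.


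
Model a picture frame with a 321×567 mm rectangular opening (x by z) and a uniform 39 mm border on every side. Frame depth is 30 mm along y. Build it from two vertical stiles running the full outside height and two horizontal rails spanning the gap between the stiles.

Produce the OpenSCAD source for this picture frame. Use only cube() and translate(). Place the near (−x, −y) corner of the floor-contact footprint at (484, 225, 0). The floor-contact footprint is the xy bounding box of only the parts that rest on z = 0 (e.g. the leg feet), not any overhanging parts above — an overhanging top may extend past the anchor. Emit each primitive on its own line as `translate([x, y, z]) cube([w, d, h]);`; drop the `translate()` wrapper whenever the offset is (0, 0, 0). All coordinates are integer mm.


translate([484, 225, 0]) cube([39, 30, 645]);
translate([844, 225, 0]) cube([39, 30, 645]);
translate([523, 225, 0]) cube([321, 30, 39]);
translate([523, 225, 606]) cube([321, 30, 39]);


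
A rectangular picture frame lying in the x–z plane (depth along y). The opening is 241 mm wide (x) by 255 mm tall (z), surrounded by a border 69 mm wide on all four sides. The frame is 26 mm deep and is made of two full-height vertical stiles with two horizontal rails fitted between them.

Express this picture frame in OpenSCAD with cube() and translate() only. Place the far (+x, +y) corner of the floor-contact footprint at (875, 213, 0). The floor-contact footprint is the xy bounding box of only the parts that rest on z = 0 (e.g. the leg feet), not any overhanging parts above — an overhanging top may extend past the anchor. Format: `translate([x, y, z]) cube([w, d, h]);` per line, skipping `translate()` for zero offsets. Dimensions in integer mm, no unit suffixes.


translate([496, 187, 0]) cube([69, 26, 393]);
translate([806, 187, 0]) cube([69, 26, 393]);
translate([565, 187, 0]) cube([241, 26, 69]);
translate([565, 187, 324]) cube([241, 26, 69]);
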